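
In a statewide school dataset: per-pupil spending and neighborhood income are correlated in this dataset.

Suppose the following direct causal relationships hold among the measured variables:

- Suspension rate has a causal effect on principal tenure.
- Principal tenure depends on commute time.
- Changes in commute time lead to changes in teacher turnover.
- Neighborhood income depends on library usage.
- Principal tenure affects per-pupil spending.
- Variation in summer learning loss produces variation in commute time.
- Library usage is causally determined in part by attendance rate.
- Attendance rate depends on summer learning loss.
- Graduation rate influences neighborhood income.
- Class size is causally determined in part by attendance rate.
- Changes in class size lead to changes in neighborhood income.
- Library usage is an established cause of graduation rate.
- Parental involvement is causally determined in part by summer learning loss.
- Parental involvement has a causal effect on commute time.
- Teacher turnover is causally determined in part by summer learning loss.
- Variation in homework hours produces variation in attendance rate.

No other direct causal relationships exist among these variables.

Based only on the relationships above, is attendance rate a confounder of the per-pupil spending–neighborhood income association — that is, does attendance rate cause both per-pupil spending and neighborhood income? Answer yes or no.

Attendance rate has no stated causal path to per-pupil spending. A confounder must cause both variables, so attendance rate does not qualify.

no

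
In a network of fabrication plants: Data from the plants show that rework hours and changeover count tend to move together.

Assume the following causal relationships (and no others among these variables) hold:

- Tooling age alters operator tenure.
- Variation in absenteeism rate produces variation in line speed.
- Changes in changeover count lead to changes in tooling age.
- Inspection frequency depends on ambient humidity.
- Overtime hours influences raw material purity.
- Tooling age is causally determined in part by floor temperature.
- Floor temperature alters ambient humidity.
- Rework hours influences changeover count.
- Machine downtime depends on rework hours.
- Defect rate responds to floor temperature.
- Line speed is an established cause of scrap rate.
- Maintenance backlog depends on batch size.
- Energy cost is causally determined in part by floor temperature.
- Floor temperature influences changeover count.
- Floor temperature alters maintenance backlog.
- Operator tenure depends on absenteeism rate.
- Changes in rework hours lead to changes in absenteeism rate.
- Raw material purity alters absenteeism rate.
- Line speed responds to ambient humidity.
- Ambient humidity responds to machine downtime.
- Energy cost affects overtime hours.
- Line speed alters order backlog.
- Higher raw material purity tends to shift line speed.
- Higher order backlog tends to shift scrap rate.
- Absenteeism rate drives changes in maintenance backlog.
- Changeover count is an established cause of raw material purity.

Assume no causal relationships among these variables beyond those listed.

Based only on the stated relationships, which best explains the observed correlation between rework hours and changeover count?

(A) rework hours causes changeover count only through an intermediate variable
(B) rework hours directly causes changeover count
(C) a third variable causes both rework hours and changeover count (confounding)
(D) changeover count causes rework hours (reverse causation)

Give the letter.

There is a stated direct causal link rework hours → changeover count, and no variable causes both rework hours and changeover count, so the correlation reflects direct causation.

B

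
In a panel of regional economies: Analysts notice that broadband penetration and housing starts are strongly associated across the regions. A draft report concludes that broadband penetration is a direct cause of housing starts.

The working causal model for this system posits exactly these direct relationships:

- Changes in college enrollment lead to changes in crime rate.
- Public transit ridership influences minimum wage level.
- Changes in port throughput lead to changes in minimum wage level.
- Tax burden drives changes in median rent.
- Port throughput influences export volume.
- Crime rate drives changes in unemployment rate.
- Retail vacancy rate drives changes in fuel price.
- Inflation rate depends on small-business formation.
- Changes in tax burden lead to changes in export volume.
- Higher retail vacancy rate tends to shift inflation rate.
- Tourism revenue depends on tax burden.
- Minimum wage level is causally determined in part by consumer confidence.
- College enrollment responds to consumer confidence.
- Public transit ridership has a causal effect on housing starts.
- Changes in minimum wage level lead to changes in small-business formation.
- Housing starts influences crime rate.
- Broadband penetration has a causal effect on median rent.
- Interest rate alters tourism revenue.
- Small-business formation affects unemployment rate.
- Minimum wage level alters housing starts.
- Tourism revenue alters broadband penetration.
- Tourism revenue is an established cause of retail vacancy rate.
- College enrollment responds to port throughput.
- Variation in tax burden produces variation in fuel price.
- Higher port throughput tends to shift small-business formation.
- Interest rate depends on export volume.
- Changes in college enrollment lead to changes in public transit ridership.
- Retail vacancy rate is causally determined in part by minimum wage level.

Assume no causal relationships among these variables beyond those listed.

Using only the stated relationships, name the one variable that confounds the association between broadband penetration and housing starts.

Port throughput has a causal path to broadband penetration (port throughput → export volume → interest rate → tourism revenue → broadband penetration) and a separate causal path to housing starts (port throughput → minimum wage level → housing starts), so it is a common cause of both.
No stated relationship gives broadband penetration a causal route to housing starts, so the correlation is explained by the shared upstream cause rather than a direct effect.

port throughput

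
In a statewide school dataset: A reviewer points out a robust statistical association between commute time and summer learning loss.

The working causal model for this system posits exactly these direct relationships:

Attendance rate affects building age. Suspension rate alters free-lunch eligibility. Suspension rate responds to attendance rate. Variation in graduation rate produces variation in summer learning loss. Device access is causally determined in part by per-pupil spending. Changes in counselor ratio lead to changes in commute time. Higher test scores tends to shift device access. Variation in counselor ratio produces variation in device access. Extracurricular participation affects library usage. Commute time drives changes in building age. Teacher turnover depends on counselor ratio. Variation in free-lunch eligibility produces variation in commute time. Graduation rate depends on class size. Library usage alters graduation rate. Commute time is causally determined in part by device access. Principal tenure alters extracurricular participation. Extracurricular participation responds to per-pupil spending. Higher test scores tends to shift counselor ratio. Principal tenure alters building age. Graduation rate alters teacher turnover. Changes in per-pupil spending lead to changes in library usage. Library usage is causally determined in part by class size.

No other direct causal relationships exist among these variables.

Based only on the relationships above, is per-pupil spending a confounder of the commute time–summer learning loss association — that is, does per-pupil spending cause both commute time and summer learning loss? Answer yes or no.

Per-pupil spending has a causal path to commute time (per-pupil spending → device access → commute time) and to summer learning loss (per-pupil spending → library usage → graduation rate → summer learning loss), so it is a common cause of both — a confounder.

yes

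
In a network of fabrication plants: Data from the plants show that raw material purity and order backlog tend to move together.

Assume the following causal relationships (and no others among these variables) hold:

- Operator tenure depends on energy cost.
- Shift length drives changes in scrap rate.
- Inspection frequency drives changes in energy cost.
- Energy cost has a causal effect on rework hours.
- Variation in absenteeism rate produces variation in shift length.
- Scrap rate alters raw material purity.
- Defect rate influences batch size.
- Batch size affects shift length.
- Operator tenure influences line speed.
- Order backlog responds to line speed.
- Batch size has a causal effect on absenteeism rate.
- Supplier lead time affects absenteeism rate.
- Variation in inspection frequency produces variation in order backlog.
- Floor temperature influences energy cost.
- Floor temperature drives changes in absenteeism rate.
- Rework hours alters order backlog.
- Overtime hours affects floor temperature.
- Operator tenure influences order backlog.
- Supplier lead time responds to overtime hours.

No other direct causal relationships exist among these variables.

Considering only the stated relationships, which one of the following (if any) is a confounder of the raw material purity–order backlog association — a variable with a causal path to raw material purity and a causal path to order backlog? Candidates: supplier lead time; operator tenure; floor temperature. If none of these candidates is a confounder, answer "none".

floor temperature

Floor temperature causes raw material purity (floor temperature → absenteeism rate → shift length → scrap rate → raw material purity) and also causes order backlog (floor temperature → energy cost → operator tenure → order backlog); it is a common cause of both.
Each of the other candidates lacks a causal path to at least one of raw material purity and order backlog, so they do not confound the relationship.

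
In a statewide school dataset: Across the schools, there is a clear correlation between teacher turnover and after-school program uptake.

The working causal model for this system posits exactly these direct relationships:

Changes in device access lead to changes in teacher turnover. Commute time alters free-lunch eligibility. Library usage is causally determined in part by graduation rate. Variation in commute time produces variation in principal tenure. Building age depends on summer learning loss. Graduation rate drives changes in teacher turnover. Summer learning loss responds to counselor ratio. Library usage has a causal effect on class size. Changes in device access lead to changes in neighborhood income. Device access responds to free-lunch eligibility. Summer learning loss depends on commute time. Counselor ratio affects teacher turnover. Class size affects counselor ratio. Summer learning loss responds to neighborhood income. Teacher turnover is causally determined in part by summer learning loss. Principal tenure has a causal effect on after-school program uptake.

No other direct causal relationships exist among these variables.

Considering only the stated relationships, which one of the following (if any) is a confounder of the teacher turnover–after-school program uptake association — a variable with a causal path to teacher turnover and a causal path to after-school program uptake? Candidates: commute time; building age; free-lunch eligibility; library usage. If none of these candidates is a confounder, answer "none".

Commute time causes teacher turnover (commute time → summer learning loss → teacher turnover) and also causes after-school program uptake (commute time → principal tenure → after-school program uptake); it is a common cause of both.
Each of the other candidates lacks a causal path to at least one of teacher turnover and after-school program uptake, so they do not confound the relationship.

commute time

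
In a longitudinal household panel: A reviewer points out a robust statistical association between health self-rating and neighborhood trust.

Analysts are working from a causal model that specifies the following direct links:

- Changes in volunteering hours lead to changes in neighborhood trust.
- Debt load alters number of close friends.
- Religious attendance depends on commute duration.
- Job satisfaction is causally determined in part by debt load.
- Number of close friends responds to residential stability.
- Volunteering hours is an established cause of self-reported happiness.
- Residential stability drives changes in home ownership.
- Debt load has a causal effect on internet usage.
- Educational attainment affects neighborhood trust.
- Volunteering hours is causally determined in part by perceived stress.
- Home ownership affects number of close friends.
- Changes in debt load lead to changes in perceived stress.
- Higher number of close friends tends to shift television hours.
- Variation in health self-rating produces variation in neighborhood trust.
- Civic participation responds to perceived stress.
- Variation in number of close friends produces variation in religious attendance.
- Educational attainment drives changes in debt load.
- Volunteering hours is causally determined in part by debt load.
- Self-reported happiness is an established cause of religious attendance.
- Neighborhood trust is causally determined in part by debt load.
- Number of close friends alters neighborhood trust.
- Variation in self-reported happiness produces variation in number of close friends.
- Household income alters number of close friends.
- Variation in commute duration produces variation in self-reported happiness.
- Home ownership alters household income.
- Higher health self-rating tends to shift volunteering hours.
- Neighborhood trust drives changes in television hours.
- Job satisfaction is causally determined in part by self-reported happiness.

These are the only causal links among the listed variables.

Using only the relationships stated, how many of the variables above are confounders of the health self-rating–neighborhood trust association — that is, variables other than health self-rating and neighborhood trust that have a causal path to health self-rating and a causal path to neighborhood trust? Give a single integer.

0

No listed variable has a causal path to both health self-rating and neighborhood trust, so there are no common causes.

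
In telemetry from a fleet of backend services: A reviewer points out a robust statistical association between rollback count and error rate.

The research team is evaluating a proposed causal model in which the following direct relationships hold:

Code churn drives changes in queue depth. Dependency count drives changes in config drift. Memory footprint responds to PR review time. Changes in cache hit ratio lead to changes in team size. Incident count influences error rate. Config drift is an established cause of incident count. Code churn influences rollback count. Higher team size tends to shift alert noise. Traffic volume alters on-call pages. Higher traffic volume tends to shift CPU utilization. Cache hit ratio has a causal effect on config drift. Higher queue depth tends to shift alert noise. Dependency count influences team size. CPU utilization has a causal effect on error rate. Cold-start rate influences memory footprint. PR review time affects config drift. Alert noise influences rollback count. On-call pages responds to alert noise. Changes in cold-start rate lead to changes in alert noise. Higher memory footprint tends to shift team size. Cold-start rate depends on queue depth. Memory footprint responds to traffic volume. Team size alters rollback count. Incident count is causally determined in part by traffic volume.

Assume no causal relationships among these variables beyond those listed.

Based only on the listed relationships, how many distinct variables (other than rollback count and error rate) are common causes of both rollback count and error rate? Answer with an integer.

The common causes are: PR review time (to rollback count via PR review time → memory footprint → team size → rollback count; to error rate via PR review time → config drift → incident count → error rate); cache hit ratio (to rollback count via cache hit ratio → team size → rollback count; to error rate via cache hit ratio → config drift → incident count → error rate); dependency count (to rollback count via dependency count → team size → rollback count; to error rate via dependency count → config drift → incident count → error rate); traffic volume (to rollback count via traffic volume → memory footprint → team size → rollback count; to error rate via traffic volume → CPU utilization → error rate).
Every other variable lacks a causal path to at least one of rollback count and error rate.

4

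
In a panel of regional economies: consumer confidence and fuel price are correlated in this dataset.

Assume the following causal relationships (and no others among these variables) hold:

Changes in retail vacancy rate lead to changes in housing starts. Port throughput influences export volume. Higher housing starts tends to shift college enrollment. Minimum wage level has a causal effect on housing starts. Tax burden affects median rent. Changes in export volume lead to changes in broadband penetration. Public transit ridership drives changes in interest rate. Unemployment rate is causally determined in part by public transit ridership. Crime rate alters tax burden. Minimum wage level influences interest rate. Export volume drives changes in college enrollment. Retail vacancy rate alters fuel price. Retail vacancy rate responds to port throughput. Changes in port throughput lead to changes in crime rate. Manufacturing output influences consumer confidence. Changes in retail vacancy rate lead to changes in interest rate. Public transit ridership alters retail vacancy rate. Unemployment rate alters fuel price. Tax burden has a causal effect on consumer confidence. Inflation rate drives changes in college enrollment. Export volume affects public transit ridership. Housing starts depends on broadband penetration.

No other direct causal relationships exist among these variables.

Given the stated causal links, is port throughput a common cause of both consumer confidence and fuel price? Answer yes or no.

yes

Port throughput has a causal path to consumer confidence (port throughput → crime rate → tax burden → consumer confidence) and to fuel price (port throughput → retail vacancy rate → fuel price), so it is a common cause of both — a confounder.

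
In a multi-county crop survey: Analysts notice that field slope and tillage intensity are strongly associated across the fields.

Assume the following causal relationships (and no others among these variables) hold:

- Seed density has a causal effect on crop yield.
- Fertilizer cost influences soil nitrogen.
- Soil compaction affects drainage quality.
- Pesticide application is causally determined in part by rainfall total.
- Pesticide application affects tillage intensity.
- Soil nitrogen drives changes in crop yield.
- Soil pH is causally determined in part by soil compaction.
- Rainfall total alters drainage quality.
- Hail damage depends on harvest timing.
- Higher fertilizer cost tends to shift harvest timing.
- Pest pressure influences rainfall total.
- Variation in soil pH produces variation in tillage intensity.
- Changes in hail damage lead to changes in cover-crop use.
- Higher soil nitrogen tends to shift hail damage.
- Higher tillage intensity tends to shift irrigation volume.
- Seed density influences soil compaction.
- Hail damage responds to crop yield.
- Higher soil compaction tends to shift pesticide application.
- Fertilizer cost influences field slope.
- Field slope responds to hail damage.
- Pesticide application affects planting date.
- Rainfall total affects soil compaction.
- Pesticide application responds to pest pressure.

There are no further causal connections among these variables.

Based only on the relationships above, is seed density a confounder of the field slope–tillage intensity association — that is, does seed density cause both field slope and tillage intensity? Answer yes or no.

yes

Seed density has a causal path to field slope (seed density → crop yield → hail damage → field slope) and to tillage intensity (seed density → soil compaction → pesticide application → tillage intensity), so it is a common cause of both — a confounder.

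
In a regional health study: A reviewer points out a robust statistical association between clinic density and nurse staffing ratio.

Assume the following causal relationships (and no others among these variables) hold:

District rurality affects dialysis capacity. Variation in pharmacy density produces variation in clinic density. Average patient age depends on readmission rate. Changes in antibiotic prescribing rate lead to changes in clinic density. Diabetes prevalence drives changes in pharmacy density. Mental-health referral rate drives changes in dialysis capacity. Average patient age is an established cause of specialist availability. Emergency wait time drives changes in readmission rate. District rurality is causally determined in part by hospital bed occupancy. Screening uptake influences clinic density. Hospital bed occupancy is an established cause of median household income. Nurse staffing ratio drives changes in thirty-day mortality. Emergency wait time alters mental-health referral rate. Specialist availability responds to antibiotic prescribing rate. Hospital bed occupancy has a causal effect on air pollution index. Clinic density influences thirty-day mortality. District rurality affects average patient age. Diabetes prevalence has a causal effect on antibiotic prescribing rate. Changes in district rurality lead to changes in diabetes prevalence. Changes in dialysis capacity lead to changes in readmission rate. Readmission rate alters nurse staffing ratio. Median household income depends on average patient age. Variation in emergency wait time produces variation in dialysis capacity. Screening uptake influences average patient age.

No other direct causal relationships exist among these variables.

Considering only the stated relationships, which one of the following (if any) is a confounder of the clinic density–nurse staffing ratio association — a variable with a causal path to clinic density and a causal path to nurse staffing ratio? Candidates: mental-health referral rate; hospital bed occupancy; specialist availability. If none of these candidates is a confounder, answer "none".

hospital bed occupancy

Hospital bed occupancy causes clinic density (hospital bed occupancy → district rurality → diabetes prevalence → antibiotic prescribing rate → clinic density) and also causes nurse staffing ratio (hospital bed occupancy → district rurality → dialysis capacity → readmission rate → nurse staffing ratio); it is a common cause of both.
Each of the other candidates lacks a causal path to at least one of clinic density and nurse staffing ratio, so they do not confound the relationship.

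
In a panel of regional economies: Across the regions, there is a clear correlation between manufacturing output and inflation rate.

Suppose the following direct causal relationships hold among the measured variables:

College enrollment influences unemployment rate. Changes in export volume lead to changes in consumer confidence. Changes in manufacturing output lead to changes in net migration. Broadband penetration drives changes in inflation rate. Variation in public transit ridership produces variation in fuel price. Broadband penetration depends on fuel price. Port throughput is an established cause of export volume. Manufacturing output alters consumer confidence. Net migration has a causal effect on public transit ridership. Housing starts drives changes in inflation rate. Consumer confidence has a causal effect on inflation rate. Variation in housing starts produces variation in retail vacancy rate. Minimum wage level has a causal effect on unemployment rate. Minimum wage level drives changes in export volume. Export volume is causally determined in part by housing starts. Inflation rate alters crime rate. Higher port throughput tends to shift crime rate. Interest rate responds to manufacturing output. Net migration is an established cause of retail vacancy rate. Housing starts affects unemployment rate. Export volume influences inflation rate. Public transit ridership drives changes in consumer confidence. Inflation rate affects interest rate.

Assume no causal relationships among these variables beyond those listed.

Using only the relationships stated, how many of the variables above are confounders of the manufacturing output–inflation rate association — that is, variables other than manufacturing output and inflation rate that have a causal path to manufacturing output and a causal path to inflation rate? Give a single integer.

0

No listed variable has a causal path to both manufacturing output and inflation rate, so there are no common causes.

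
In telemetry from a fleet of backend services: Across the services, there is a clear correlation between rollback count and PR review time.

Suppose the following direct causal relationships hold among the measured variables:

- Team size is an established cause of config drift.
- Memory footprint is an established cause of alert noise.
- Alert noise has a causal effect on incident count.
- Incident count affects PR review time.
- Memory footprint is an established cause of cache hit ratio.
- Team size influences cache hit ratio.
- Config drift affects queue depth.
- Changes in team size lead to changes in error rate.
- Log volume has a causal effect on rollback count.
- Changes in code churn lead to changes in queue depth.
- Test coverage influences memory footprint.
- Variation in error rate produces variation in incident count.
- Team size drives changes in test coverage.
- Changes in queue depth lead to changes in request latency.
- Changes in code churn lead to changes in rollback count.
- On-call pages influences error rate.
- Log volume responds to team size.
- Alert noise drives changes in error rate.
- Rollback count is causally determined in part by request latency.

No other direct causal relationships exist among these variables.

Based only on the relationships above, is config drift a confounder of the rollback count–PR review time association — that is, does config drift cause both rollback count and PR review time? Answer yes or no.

no

Config drift has no stated causal path to PR review time. A confounder must cause both variables, so config drift does not qualify.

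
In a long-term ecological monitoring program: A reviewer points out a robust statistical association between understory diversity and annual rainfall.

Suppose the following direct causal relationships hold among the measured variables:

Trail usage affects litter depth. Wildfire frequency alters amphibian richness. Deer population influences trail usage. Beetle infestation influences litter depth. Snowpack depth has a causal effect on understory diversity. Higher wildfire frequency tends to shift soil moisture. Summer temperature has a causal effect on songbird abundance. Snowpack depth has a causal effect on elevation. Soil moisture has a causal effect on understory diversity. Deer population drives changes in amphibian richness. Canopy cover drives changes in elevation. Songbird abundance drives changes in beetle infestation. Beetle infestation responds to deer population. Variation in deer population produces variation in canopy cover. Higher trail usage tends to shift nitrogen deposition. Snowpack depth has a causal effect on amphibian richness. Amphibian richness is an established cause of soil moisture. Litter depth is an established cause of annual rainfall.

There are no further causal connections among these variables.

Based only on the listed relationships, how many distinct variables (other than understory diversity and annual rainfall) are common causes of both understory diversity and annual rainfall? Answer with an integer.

The common causes are: deer population (to understory diversity via deer population → amphibian richness → soil moisture → understory diversity; to annual rainfall via deer population → trail usage → litter depth → annual rainfall).
Every other variable lacks a causal path to at least one of understory diversity and annual rainfall.

1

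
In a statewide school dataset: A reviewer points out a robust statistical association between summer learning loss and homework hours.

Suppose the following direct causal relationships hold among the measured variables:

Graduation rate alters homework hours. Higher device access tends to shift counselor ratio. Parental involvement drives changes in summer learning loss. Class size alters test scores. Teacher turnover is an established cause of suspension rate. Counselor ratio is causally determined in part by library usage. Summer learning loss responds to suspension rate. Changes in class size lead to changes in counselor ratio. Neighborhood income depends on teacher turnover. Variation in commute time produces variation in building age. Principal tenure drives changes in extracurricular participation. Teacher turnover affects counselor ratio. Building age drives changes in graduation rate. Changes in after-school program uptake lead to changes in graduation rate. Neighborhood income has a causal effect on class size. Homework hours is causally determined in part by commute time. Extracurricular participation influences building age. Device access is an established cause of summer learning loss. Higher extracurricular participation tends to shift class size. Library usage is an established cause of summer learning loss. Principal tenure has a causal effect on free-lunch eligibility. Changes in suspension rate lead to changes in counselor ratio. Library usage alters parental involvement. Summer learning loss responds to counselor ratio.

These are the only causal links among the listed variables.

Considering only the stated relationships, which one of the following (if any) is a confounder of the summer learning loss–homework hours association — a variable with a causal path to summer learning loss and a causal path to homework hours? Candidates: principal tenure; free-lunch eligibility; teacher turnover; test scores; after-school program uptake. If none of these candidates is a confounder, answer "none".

principal tenure

Principal tenure causes summer learning loss (principal tenure → extracurricular participation → class size → counselor ratio → summer learning loss) and also causes homework hours (principal tenure → extracurricular participation → building age → graduation rate → homework hours); it is a common cause of both.
Each of the other candidates lacks a causal path to at least one of summer learning loss and homework hours, so they do not confound the relationship.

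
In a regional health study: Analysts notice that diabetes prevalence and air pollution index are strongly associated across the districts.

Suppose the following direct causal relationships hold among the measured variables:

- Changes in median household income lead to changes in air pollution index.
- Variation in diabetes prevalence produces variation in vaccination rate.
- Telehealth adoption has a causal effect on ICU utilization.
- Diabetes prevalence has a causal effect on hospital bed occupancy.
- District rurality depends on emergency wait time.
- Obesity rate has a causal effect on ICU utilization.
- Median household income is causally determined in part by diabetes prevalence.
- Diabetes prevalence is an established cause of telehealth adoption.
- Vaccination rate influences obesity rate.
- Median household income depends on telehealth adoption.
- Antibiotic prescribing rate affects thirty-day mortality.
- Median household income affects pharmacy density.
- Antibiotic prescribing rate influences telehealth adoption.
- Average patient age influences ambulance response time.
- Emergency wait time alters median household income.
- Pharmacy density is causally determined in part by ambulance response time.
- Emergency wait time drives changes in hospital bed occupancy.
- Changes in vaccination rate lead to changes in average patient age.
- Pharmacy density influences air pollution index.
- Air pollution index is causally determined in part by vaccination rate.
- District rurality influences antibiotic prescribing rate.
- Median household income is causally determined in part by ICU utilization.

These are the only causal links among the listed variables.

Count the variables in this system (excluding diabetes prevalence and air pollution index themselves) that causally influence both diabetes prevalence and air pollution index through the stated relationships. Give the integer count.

0

No listed variable has a causal path to both diabetes prevalence and air pollution index, so there are no common causes.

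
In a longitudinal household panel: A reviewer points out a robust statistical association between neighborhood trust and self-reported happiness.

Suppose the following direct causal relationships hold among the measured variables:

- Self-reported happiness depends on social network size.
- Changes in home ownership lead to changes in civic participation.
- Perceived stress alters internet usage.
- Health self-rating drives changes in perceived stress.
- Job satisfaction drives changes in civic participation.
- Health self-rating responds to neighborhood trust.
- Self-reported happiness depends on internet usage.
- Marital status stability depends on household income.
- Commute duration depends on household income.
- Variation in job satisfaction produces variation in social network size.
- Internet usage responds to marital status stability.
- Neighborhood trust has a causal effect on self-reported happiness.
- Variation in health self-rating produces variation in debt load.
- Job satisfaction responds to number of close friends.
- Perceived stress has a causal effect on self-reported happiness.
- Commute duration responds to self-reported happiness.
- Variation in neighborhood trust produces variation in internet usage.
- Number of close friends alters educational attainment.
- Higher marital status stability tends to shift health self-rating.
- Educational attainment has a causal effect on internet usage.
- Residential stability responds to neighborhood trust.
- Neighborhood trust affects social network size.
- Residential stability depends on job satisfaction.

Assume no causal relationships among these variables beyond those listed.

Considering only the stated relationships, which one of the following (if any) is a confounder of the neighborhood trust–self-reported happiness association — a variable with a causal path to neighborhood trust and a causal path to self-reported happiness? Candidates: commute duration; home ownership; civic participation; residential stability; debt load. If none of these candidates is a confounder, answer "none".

none

None of the listed candidates has causal paths to both neighborhood trust and self-reported happiness in the stated relationships, so none is a common cause.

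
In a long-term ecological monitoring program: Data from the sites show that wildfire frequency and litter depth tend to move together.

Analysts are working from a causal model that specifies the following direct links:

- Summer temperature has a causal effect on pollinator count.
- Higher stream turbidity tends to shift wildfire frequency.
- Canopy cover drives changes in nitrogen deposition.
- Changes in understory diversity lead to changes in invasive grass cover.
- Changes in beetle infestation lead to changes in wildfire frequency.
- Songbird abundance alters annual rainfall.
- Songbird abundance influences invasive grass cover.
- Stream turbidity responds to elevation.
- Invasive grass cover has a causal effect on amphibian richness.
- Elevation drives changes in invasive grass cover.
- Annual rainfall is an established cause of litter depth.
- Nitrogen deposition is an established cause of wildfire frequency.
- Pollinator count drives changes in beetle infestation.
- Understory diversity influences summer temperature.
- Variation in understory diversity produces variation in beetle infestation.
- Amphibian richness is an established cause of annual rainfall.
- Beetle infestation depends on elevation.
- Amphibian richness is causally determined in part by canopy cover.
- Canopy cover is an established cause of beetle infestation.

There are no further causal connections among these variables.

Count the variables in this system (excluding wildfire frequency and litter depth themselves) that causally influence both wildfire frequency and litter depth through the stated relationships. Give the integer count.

3

The common causes are: canopy cover (to wildfire frequency via canopy cover → beetle infestation → wildfire frequency; to litter depth via canopy cover → amphibian richness → annual rainfall → litter depth); elevation (to wildfire frequency via elevation → stream turbidity → wildfire frequency; to litter depth via elevation → invasive grass cover → amphibian richness → annual rainfall → litter depth); understory diversity (to wildfire frequency via understory diversity → beetle infestation → wildfire frequency; to litter depth via understory diversity → invasive grass cover → amphibian richness → annual rainfall → litter depth).
Every other variable lacks a causal path to at least one of wildfire frequency and litter depth.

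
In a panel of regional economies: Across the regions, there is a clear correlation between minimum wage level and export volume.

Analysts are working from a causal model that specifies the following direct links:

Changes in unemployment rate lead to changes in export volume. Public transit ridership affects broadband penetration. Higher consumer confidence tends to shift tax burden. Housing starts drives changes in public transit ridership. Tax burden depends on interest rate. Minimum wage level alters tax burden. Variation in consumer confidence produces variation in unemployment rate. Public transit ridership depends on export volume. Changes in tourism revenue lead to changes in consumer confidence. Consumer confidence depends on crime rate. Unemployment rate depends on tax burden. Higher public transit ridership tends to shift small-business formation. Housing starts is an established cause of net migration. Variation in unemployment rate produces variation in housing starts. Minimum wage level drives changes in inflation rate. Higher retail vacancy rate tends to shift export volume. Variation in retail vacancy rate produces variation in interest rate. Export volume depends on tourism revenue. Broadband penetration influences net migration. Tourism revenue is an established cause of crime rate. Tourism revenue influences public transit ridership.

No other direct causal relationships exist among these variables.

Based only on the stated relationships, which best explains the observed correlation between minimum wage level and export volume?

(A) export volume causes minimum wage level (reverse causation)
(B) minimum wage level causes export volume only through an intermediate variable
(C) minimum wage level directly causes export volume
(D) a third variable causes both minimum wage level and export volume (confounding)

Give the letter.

Minimum wage level reaches export volume through minimum wage level → tax burden → unemployment rate → export volume — an indirect causal chain with no direct minimum wage level → export volume link. No variable causes both minimum wage level and export volume, so confounding is ruled out; the effect is mediated.

B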